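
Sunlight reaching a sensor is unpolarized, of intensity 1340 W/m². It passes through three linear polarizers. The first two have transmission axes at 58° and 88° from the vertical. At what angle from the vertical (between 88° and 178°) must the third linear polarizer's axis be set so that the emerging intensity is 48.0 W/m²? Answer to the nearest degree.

Unpolarized light through the first polarizer → I₁ = ½ I₀, now polarized at 58°.
I₂ = I₁ cos²(88° − 58°) = 0.5 I₀ · cos²(30°) = 0.375 I₀.
Target fraction: 48.0 / 1340 W/m² = 0.03582 of I₀.
Need I₃/I₀ = 0.03582, so cos²(θ − 88°) = 0.03582 / 0.375 = 0.09552.
θ − 88° = arccos(√0.09552) = 72.0°, giving θ ≈ 88 + 72.0 = 160.0°.

θ ≈ 160°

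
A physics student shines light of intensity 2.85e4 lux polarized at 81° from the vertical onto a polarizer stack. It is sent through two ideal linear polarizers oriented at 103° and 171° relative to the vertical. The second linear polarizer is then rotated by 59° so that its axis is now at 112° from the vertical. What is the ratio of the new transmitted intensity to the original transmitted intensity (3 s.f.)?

I_new/I_old ≈ 6.95

Before rotation:
I₁ = I₀ cos²(103° − 81°) = I₀ cos²(22°) = 0.8597 I₀.
I₂ = I₁ cos²(171° − 103°) = 0.8597 I₀ · cos²(68°) = 0.1206 I₀.
After rotation:
I₁ = I₀ cos²(103° − 81°) = I₀ cos²(22°) = 0.8597 I₀.
I₂ = I₁ cos²(112° − 103°) = 0.8597 I₀ · cos²(9°) = 0.8386 I₀.
Ratio = 0.8386 / 0.1206 = 6.952.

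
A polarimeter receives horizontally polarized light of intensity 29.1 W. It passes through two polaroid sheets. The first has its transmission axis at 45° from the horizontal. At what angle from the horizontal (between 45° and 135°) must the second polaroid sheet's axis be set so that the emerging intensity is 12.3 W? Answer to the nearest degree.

I₁ = I₀ cos²(45° − 0°) = I₀ cos²(45°) = 0.5 I₀.
Target fraction: 12.3 / 29.1 W = 0.4227 of I₀.
Need I₂/I₀ = 0.4227, so cos²(θ − 45°) = 0.4227 / 0.5 = 0.8454.
θ − 45° = arccos(√0.8454) = 23.2°, giving θ ≈ 45 + 23.2 = 68.2°.

θ ≈ 68°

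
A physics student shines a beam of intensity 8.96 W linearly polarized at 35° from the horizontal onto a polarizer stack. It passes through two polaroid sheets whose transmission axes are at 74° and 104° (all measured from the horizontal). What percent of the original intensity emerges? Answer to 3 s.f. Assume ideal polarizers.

I₁ = 8.96 W · cos²(39°) = 5.411 W.
I₂ = I₁ · cos²(30°) = 5.411 · 0.75 = 4.059 W.
That is 45.3% of the incident intensity.

≈ 45.3%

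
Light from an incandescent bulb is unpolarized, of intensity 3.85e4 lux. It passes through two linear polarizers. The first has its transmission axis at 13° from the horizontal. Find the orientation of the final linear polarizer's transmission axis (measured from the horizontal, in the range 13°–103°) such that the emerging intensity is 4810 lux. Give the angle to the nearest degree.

Unpolarized light through the first polarizer → I₁ = ½ I₀, now polarized at 13°.
Target fraction: 4810 / 3.85e4 lux = 0.1249 of I₀.
Need I₂/I₀ = 0.1249, so cos²(θ − 13°) = 0.1249 / 0.5 = 0.2499.
θ − 13° = arccos(√0.2499) = 60.0°, giving θ ≈ 13 + 60.0 = 73.0°.

θ ≈ 73°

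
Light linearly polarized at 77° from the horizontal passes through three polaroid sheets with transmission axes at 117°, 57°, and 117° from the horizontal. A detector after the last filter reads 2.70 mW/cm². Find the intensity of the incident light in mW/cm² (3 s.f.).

I₀ ≈ 73.6 mW/cm²

I₁ = I₀ cos²(117° − 77°) = I₀ cos²(40°) = 0.5868 I₀.
I₂ = I₁ cos²(57° − 117°) = 0.5868 I₀ · cos²(60°) = 0.1467 I₀.
I₃ = I₂ cos²(117° − 57°) = 0.1467 I₀ · cos²(60°) = 0.03668 I₀.
So 2.70 mW/cm² = 0.03668 I₀, giving I₀ = 2.70/0.03668 = 73.62 mW/cm².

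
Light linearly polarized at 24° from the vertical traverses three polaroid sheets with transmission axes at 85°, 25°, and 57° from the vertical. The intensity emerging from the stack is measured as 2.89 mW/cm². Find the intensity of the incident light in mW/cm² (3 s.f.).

By Malus's law, I₁ = I₀ cos²(85° − 24°) = I₀ cos²(61°) = 0.235 I₀.
I₂ = I₁ cos²(25° − 85°) = 0.235 I₀ · cos²(60°) = 0.05876 I₀.
I₃ = I₂ cos²(57° − 25°) = 0.05876 I₀ · cos²(32°) = 0.04226 I₀.
So 2.89 mW/cm² = 0.04226 I₀, giving I₀ = 2.89/0.04226 = 68.39 mW/cm².

I₀ ≈ 68.4 mW/cm²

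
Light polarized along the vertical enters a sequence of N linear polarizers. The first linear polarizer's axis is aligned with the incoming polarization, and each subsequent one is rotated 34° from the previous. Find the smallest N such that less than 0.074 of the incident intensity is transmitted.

First polarizer is aligned with the polarization: full transmission.
Each further stage multiplies by cos²(34°) = 0.6873.
After N polarizers: T = 0.6873^(N−1). Require T < 0.074 ⇒ N−1 > ln(0.074)/ln(0.6873) = 6.94, so N−1 ≥ 7 and N = 8.
Check: N=8 gives T = 0.07245 < 0.074; N=7 gives T = 0.1054.

N = 8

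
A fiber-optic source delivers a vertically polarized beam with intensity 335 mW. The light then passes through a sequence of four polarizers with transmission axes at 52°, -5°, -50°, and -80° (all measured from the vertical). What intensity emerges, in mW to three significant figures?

I₁ = 335 mW · cos²(52°) = 127 mW.
I₂ = I₁ · cos²(57°) = 127 · 0.2966 = 37.67 mW.
I₃ = I₂ · cos²(45°) = 37.67 · 0.5 = 18.83 mW.
I₄ = I₃ · cos²(30°) = 18.83 · 0.75 = 14.12 mW.

I ≈ 14.1 mW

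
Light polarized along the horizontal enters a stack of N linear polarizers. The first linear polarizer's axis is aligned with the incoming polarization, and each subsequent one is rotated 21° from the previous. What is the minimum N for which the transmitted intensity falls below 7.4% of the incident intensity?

N = 20

First polarizer is aligned with the polarization: full transmission.
Each further stage multiplies by cos²(21°) = 0.8716.
After N polarizers: T = 0.8716^(N−1). Require T < 0.074 ⇒ N−1 > ln(0.074)/ln(0.8716) = 18.94, so N−1 ≥ 19 and N = 20.
Check: N=20 gives T = 0.07341 < 0.074; N=19 gives T = 0.08423.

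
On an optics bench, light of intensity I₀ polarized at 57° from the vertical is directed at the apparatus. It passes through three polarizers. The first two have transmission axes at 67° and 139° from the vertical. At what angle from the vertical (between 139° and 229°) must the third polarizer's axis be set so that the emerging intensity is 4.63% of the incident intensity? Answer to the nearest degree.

θ ≈ 184°

I₁ = I₀ cos²(67° − 57°) = I₀ cos²(10°) = 0.9698 I₀.
I₂ = I₁ cos²(139° − 67°) = 0.9698 I₀ · cos²(72°) = 0.09261 I₀.
Need I₃/I₀ = 0.0463, so cos²(θ − 139°) = 0.0463 / 0.09261 = 0.4999.
θ − 139° = arccos(√0.4999) = 45.0°, giving θ ≈ 139 + 45.0 = 184.0°.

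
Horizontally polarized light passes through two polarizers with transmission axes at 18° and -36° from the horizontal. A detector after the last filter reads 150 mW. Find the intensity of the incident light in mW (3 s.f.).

I₀ ≈ 480 mW

I₁ = I₀ cos²(18° − 0°) = I₀ cos²(18°) = 0.9045 I₀.
I₂ = I₁ cos²(-36° − 18°) = 0.9045 I₀ · cos²(54°) = 0.3125 I₀.
So 150 mW = 0.3125 I₀, giving I₀ = 150/0.3125 = 480 mW.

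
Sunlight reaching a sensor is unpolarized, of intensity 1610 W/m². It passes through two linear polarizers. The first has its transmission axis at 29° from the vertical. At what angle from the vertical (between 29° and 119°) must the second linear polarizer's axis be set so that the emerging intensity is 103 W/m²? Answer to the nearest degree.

θ ≈ 98°

Unpolarized light through the first polarizer → I₁ = ½ I₀, now polarized at 29°.
Target fraction: 103 / 1610 W/m² = 0.06398 of I₀.
Need I₂/I₀ = 0.06398, so cos²(θ − 29°) = 0.06398 / 0.5 = 0.128.
θ − 29° = arccos(√0.128) = 69.0°, giving θ ≈ 29 + 69.0 = 98.0°.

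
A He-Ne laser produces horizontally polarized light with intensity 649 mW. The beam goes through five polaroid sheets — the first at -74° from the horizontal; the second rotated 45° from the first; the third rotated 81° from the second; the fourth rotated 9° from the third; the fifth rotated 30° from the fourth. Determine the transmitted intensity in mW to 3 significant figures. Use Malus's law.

By Malus's law, I₁ = 649 mW · cos²(74°) = 49.31 mW.
I₂ = I₁ · cos²(45°) = 49.31 · 0.5 = 24.65 mW.
I₃ = I₂ · cos²(81°) = 24.65 · 0.02447 = 0.6033 mW.
I₄ = I₃ · cos²(9°) = 0.6033 · 0.9755 = 0.5886 mW.
I₅ = I₄ · cos²(30°) = 0.5886 · 0.75 = 0.4414 mW.

I ≈ 0.441 mW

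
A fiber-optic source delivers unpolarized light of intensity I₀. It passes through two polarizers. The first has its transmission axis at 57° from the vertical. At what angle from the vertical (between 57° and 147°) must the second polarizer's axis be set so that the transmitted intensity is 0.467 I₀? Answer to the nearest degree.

θ ≈ 72°

Unpolarized light through the first polarizer → I₁ = ½ I₀, now polarized at 57°.
Need I₂/I₀ = 0.467, so cos²(θ − 57°) = 0.467 / 0.5 = 0.934.
θ − 57° = arccos(√0.934) = 14.9°, giving θ ≈ 57 + 14.9 = 71.9°.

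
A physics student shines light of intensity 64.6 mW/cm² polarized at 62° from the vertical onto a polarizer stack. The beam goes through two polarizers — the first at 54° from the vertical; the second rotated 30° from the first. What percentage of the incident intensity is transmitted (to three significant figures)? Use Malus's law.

By Malus's law, I₁ = 64.6 mW/cm² · cos²(8°) = 63.35 mW/cm².
I₂ = I₁ · cos²(30°) = 63.35 · 0.75 = 47.51 mW/cm².
That is 73.55% of the incident intensity.

≈ 73.5%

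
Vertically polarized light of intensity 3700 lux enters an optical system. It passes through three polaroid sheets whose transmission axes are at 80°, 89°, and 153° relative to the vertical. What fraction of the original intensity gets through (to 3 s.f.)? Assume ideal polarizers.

I/I₀ ≈ 0.00565

I₁ = 3700 lux · cos²(80°) = 111.6 lux.
I₂ = I₁ · cos²(9°) = 111.6 · 0.9755 = 108.8 lux.
I₃ = I₂ · cos²(64°) = 108.8 · 0.1922 = 20.92 lux.
Transmitted fraction = 0.005653.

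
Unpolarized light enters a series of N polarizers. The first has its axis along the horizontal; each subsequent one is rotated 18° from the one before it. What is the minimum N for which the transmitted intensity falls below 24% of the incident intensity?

N = 9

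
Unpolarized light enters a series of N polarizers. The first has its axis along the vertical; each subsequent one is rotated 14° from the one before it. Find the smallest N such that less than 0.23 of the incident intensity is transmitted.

N = 14

First polarizer halves the unpolarized light: factor 1/2.
Each further stage multiplies by cos²(14°) = 0.9415.
After N polarizers: T = 0.5·0.9415^(N−1). Require T < 0.23 ⇒ N−1 > ln(0.23/0.5)/ln(0.9415) = 12.88, so N−1 ≥ 13 and N = 14.
Check: N=14 gives T = 0.2283 < 0.23; N=13 gives T = 0.2425.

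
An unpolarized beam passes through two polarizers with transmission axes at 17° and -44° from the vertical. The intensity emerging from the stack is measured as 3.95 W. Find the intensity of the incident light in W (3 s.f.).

I₀ ≈ 33.6 W

Unpolarized light through the first polarizer → I₁ = ½ I₀, now polarized at 17°.
I₂ = I₁ cos²(-44° − 17°) = 0.5 I₀ · cos²(61°) = 0.1175 I₀.
So 3.95 W = 0.1175 I₀, giving I₀ = 3.95/0.1175 = 33.61 W.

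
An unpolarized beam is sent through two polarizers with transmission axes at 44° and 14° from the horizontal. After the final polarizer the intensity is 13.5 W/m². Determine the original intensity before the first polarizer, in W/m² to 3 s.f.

Unpolarized light through the first polarizer → I₁ = ½ I₀, now polarized at 44°.
I₂ = I₁ cos²(14° − 44°) = 0.5 I₀ · cos²(30°) = 0.375 I₀.
So 13.5 W/m² = 0.375 I₀, giving I₀ = 13.5/0.375 = 36 W/m².

I₀ ≈ 36.0 W/m²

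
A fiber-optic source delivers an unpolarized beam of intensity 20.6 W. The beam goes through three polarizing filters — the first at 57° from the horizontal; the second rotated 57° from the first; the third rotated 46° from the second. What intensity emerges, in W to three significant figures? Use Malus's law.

Unpolarized light through the first polarizer → I₁ = 20.6 W/2 = 10.3 W, polarized at 57°.
I₂ = I₁ · cos²(57°) = 10.3 · 0.2966 = 3.055 W.
I₃ = I₂ · cos²(46°) = 3.055 · 0.4826 = 1.474 W.

I ≈ 1.47 W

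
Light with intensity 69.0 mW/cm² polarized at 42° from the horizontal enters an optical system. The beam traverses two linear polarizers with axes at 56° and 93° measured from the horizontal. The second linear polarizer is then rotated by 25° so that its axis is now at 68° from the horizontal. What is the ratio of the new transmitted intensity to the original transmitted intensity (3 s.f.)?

Before rotation:
I₁ = I₀ cos²(56° − 42°) = I₀ cos²(14°) = 0.9415 I₀.
I₂ = I₁ cos²(93° − 56°) = 0.9415 I₀ · cos²(37°) = 0.6005 I₀.
After rotation:
I₁ = I₀ cos²(56° − 42°) = I₀ cos²(14°) = 0.9415 I₀.
I₂ = I₁ cos²(68° − 56°) = 0.9415 I₀ · cos²(12°) = 0.9008 I₀.
Ratio = 0.9008 / 0.6005 = 1.5.

I_new/I_old ≈ 1.50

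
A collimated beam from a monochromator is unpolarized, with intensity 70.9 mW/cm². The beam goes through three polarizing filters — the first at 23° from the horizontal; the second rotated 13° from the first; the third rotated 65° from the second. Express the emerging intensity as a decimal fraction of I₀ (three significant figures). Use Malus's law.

I/I₀ ≈ 0.0848

Unpolarized light through the first polarizer → I₁ = 70.9 mW/cm²/2 = 35.45 mW/cm², polarized at 23°.
I₂ = I₁ · cos²(13°) = 35.45 · 0.9494 = 33.66 mW/cm².
I₃ = I₂ · cos²(65°) = 33.66 · 0.1786 = 6.011 mW/cm².
Transmitted fraction = 0.08478.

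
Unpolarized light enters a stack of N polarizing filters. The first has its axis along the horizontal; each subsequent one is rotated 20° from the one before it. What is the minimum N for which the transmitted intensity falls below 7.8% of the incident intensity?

N = 16

First polarizer halves the unpolarized light: factor 1/2.
Each further stage multiplies by cos²(20°) = 0.883.
After N polarizers: T = 0.5·0.883^(N−1). Require T < 0.078 ⇒ N−1 > ln(0.078/0.5)/ln(0.883) = 14.93, so N−1 ≥ 15 and N = 16.
Check: N=16 gives T = 0.07736 < 0.078; N=15 gives T = 0.08761.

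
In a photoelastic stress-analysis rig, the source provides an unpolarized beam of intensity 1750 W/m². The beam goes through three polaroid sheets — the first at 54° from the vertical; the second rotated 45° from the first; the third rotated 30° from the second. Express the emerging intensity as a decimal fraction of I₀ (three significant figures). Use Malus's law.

Unpolarized light through the first polarizer → I₁ = 1750 W/m²/2 = 875 W/m², polarized at 54°.
I₂ = I₁ · cos²(45°) = 875 · 0.5 = 437.5 W/m².
I₃ = I₂ · cos²(30°) = 437.5 · 0.75 = 328.1 W/m².
Transmitted fraction = 0.1875.

I/I₀ ≈ 0.188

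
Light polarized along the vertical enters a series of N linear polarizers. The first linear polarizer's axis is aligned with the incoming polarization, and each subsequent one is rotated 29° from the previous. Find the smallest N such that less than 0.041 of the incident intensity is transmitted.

N = 13

First polarizer is aligned with the polarization: full transmission.
Each further stage multiplies by cos²(29°) = 0.765.
After N polarizers: T = 0.765^(N−1). Require T < 0.041 ⇒ N−1 > ln(0.041)/ln(0.765) = 11.92, so N−1 ≥ 12 and N = 13.
Check: N=13 gives T = 0.04015 < 0.041; N=12 gives T = 0.05248.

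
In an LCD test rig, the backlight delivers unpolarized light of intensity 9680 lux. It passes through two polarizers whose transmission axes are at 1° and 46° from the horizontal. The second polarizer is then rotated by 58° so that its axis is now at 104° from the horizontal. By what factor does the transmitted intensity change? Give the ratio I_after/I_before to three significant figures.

Before rotation:
Unpolarized light through the first polarizer → I₁ = ½ I₀, now polarized at 1°.
I₂ = I₁ cos²(46° − 1°) = 0.5 I₀ · cos²(45°) = 0.25 I₀.
After rotation:
Unpolarized light through the first polarizer → I₁ = ½ I₀, now polarized at 1°.
Angle between axes 1 and 2: 77°. I₂ = 0.5 I₀ · cos²(77°) = 0.0253 I₀.
Ratio = 0.0253 / 0.25 = 0.1012.

I_new/I_old ≈ 0.101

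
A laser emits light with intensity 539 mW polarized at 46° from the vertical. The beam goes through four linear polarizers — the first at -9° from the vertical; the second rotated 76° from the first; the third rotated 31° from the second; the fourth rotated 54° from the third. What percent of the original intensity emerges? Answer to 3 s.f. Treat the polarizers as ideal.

I₁ = 539 mW · cos²(55°) = 177.3 mW.
I₂ = I₁ · cos²(76°) = 177.3 · 0.05853 = 10.38 mW.
I₃ = I₂ · cos²(31°) = 10.38 · 0.7347 = 7.625 mW.
I₄ = I₃ · cos²(54°) = 7.625 · 0.3455 = 2.634 mW.
That is 0.4888% of the incident intensity.

≈ 0.489%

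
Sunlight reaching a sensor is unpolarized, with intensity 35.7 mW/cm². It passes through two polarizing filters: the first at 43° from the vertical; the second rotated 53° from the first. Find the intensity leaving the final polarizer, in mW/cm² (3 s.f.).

I ≈ 6.46 mW/cm²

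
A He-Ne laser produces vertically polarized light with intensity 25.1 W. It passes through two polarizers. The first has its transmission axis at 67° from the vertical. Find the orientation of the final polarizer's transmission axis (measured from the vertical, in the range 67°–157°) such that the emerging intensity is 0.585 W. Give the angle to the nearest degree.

θ ≈ 134°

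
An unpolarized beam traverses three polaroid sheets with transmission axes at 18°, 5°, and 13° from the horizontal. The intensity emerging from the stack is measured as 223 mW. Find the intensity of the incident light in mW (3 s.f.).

I₀ ≈ 479 mW

Unpolarized light through the first polarizer → I₁ = ½ I₀, now polarized at 18°.
I₂ = I₁ cos²(5° − 18°) = 0.5 I₀ · cos²(13°) = 0.4747 I₀.
I₃ = I₂ cos²(13° − 5°) = 0.4747 I₀ · cos²(8°) = 0.4655 I₀.
So 223 mW = 0.4655 I₀, giving I₀ = 223/0.4655 = 479.1 mW.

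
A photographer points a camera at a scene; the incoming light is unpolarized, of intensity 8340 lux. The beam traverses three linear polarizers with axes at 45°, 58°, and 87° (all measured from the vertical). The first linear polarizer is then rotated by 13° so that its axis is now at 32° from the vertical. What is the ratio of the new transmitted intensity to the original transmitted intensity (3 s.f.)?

I_new/I_old ≈ 0.851

Before rotation:
Unpolarized light through the first polarizer → I₁ = ½ I₀, now polarized at 45°.
I₂ = I₁ cos²(58° − 45°) = 0.5 I₀ · cos²(13°) = 0.4747 I₀.
I₃ = I₂ cos²(87° − 58°) = 0.4747 I₀ · cos²(29°) = 0.3631 I₀.
After rotation:
Unpolarized light through the first polarizer → I₁ = ½ I₀, now polarized at 32°.
I₂ = I₁ cos²(58° − 32°) = 0.5 I₀ · cos²(26°) = 0.4039 I₀.
I₃ = I₂ cos²(87° − 58°) = 0.4039 I₀ · cos²(29°) = 0.309 I₀.
Ratio = 0.309 / 0.3631 = 0.8509.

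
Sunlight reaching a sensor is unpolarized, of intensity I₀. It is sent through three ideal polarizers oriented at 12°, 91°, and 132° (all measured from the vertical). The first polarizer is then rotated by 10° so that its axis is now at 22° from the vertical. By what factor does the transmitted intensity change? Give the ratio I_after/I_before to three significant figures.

I_new/I_old ≈ 3.53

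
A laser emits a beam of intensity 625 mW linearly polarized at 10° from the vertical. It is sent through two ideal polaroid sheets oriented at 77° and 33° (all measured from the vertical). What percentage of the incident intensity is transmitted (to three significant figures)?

I₁ = 625 mW · cos²(67°) = 95.42 mW.
I₂ = I₁ · cos²(44°) = 95.42 · 0.5174 = 49.37 mW.
That is 7.9% of the incident intensity.

≈ 7.90%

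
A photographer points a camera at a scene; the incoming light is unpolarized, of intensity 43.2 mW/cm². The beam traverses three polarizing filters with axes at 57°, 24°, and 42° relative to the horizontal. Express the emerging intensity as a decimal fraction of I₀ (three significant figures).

Unpolarized light through the first polarizer → I₁ = 43.2 mW/cm²/2 = 21.6 mW/cm², polarized at 57°.
I₂ = I₁ · cos²(33°) = 21.6 · 0.7034 = 15.19 mW/cm².
I₃ = I₂ · cos²(18°) = 15.19 · 0.9045 = 13.74 mW/cm².
Transmitted fraction = 0.3181.

I/I₀ ≈ 0.318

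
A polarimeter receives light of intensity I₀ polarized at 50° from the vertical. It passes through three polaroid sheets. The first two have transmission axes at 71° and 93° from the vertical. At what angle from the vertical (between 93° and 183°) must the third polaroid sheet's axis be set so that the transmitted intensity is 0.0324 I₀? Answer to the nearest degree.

I₁ = I₀ cos²(71° − 50°) = I₀ cos²(21°) = 0.8716 I₀.
I₂ = I₁ cos²(93° − 71°) = 0.8716 I₀ · cos²(22°) = 0.7493 I₀.
Need I₃/I₀ = 0.0324, so cos²(θ − 93°) = 0.0324 / 0.7493 = 0.04324.
θ − 93° = arccos(√0.04324) = 78.0°, giving θ ≈ 93 + 78.0 = 171.0°.

θ ≈ 171°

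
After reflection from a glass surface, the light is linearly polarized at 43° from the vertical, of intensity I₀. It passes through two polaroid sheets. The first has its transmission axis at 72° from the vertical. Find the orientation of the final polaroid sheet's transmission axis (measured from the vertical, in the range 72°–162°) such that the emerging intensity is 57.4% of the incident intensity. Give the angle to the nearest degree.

I₁ = I₀ cos²(72° − 43°) = I₀ cos²(29°) = 0.765 I₀.
Need I₂/I₀ = 0.574, so cos²(θ − 72°) = 0.574 / 0.765 = 0.7504.
θ − 72° = arccos(√0.7504) = 30.0°, giving θ ≈ 72 + 30.0 = 102.0°.

θ ≈ 102°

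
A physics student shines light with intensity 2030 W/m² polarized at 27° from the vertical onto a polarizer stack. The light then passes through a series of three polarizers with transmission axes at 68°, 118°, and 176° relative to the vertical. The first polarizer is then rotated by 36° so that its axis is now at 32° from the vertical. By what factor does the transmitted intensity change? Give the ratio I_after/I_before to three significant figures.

Before rotation:
By Malus's law, I₁ = I₀ cos²(68° − 27°) = I₀ cos²(41°) = 0.5696 I₀.
I₂ = I₁ cos²(118° − 68°) = 0.5696 I₀ · cos²(50°) = 0.2353 I₀.
I₃ = I₂ cos²(176° − 118°) = 0.2353 I₀ · cos²(58°) = 0.06609 I₀.
After rotation:
I₁ = I₀ cos²(32° − 27°) = I₀ cos²(5°) = 0.9924 I₀.
I₂ = I₁ cos²(118° − 32°) = 0.9924 I₀ · cos²(86°) = 0.004829 I₀.
I₃ = I₂ cos²(176° − 118°) = 0.004829 I₀ · cos²(58°) = 0.001356 I₀.
Ratio = 0.001356 / 0.06609 = 0.02052.

I_new/I_old ≈ 0.0205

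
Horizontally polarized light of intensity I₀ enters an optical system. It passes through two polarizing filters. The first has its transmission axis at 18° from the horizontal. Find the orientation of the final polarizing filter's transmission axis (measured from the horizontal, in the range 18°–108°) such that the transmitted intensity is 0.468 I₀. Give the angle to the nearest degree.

θ ≈ 62°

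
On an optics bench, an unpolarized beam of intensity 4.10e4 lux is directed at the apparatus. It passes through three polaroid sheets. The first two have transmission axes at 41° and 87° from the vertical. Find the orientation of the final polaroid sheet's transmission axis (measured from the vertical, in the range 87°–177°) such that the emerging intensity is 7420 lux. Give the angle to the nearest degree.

Unpolarized light through the first polarizer → I₁ = ½ I₀, now polarized at 41°.
I₂ = I₁ cos²(87° − 41°) = 0.5 I₀ · cos²(46°) = 0.2413 I₀.
Target fraction: 7420 / 4.10e4 lux = 0.181 of I₀.
Need I₃/I₀ = 0.181, so cos²(θ − 87°) = 0.181 / 0.2413 = 0.7501.
θ − 87° = arccos(√0.7501) = 30.0°, giving θ ≈ 87 + 30.0 = 117.0°.

θ ≈ 117°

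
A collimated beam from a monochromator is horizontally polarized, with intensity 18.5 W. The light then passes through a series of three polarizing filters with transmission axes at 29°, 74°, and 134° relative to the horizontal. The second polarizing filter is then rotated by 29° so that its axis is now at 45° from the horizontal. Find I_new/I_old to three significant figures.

Before rotation:
By Malus's law, I₁ = I₀ cos²(29° − 0°) = I₀ cos²(29°) = 0.765 I₀.
I₂ = I₁ cos²(74° − 29°) = 0.765 I₀ · cos²(45°) = 0.3825 I₀.
I₃ = I₂ cos²(134° − 74°) = 0.3825 I₀ · cos²(60°) = 0.09562 I₀.
After rotation:
I₁ = I₀ cos²(29° − 0°) = I₀ cos²(29°) = 0.765 I₀.
I₂ = I₁ cos²(45° − 29°) = 0.765 I₀ · cos²(16°) = 0.7068 I₀.
I₃ = I₂ cos²(134° − 45°) = 0.7068 I₀ · cos²(89°) = 0.0002153 I₀.
Ratio = 0.0002153 / 0.09562 = 0.002252.

I_new/I_old ≈ 0.00225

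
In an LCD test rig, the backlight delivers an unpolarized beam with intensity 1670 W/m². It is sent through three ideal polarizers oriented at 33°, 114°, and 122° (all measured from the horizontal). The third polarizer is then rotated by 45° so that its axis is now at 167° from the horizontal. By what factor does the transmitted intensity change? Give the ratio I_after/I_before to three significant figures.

Before rotation:
Unpolarized light through the first polarizer → I₁ = ½ I₀, now polarized at 33°.
I₂ = I₁ cos²(114° − 33°) = 0.5 I₀ · cos²(81°) = 0.01224 I₀.
I₃ = I₂ cos²(122° − 114°) = 0.01224 I₀ · cos²(8°) = 0.012 I₀.
After rotation:
Unpolarized light through the first polarizer → I₁ = ½ I₀, now polarized at 33°.
I₂ = I₁ cos²(114° − 33°) = 0.5 I₀ · cos²(81°) = 0.01224 I₀.
I₃ = I₂ cos²(167° − 114°) = 0.01224 I₀ · cos²(53°) = 0.004432 I₀.
Ratio = 0.004432 / 0.012 = 0.3693.

I_new/I_old ≈ 0.369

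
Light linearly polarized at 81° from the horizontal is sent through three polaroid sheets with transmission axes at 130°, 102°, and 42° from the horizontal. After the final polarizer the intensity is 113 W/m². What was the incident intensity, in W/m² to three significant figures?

I₁ = I₀ cos²(130° − 81°) = I₀ cos²(49°) = 0.4304 I₀.
I₂ = I₁ cos²(102° − 130°) = 0.4304 I₀ · cos²(28°) = 0.3355 I₀.
I₃ = I₂ cos²(42° − 102°) = 0.3355 I₀ · cos²(60°) = 0.08389 I₀.
So 113 W/m² = 0.08389 I₀, giving I₀ = 113/0.08389 = 1347 W/m².

I₀ ≈ 1350 W/m²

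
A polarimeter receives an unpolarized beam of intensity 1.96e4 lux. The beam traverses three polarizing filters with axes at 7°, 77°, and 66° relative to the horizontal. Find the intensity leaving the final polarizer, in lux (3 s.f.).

I ≈ 1100 lux

Unpolarized light through the first polarizer → I₁ = 1.96e4 lux/2 = 9800 lux, polarized at 7°.
I₂ = I₁ · cos²(70°) = 9800 · 0.117 = 1146 lux.
I₃ = I₂ · cos²(11°) = 1146 · 0.9636 = 1105 lux.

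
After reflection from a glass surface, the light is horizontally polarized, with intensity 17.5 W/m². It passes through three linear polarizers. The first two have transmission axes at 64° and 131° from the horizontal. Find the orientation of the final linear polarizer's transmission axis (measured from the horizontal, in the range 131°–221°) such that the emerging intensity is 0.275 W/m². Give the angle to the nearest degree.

θ ≈ 174°

I₁ = I₀ cos²(64° − 0°) = I₀ cos²(64°) = 0.1922 I₀.
I₂ = I₁ cos²(131° − 64°) = 0.1922 I₀ · cos²(67°) = 0.02934 I₀.
Target fraction: 0.275 / 17.5 W/m² = 0.01571 of I₀.
Need I₃/I₀ = 0.01571, so cos²(θ − 131°) = 0.01571 / 0.02934 = 0.5356.
θ − 131° = arccos(√0.5356) = 43.0°, giving θ ≈ 131 + 43.0 = 174.0°.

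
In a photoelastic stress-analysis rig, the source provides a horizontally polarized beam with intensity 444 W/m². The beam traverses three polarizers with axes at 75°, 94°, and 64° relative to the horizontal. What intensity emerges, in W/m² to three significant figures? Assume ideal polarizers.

I₁ = 444 W/m² · cos²(75°) = 29.74 W/m².
I₂ = I₁ · cos²(19°) = 29.74 · 0.894 = 26.59 W/m².
I₃ = I₂ · cos²(30°) = 26.59 · 0.75 = 19.94 W/m².

I ≈ 19.9 W/m²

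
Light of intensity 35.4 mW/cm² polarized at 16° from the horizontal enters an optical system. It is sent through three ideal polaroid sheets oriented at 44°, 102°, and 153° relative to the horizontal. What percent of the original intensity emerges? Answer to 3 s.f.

By Malus's law, I₁ = 35.4 mW/cm² · cos²(28°) = 27.6 mW/cm².
I₂ = I₁ · cos²(58°) = 27.6 · 0.2808 = 7.75 mW/cm².
I₃ = I₂ · cos²(51°) = 7.75 · 0.396 = 3.069 mW/cm².
That is 8.67% of the incident intensity.

≈ 8.67%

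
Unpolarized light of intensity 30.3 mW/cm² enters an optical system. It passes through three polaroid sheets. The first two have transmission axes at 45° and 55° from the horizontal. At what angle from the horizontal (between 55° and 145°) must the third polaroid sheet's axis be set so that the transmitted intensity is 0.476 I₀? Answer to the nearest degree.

Unpolarized light through the first polarizer → I₁ = ½ I₀, now polarized at 45°.
I₂ = I₁ cos²(55° − 45°) = 0.5 I₀ · cos²(10°) = 0.4849 I₀.
Need I₃/I₀ = 0.476, so cos²(θ − 55°) = 0.476 / 0.4849 = 0.9816.
θ − 55° = arccos(√0.9816) = 7.8°, giving θ ≈ 55 + 7.8 = 62.8°.

θ ≈ 63°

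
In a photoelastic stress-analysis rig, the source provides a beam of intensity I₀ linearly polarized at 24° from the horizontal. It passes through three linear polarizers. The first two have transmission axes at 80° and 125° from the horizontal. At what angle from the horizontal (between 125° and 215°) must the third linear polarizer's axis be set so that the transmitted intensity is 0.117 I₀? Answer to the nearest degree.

I₁ = I₀ cos²(80° − 24°) = I₀ cos²(56°) = 0.3127 I₀.
I₂ = I₁ cos²(125° − 80°) = 0.3127 I₀ · cos²(45°) = 0.1563 I₀.
Need I₃/I₀ = 0.117, so cos²(θ − 125°) = 0.117 / 0.1563 = 0.7483.
θ − 125° = arccos(√0.7483) = 30.1°, giving θ ≈ 125 + 30.1 = 155.1°.

θ ≈ 155°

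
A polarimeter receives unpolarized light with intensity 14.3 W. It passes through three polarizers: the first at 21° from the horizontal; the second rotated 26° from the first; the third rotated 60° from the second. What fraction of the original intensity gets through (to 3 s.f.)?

I/I₀ ≈ 0.101

Unpolarized light through the first polarizer → I₁ = 14.3 W/2 = 7.15 W, polarized at 21°.
I₂ = I₁ · cos²(26°) = 7.15 · 0.8078 = 5.776 W.
I₃ = I₂ · cos²(60°) = 5.776 · 0.25 = 1.444 W.
Transmitted fraction = 0.101.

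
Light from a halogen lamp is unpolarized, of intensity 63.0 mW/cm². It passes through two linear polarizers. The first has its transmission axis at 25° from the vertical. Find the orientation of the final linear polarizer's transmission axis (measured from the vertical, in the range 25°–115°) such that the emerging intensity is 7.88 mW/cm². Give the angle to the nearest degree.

Unpolarized light through the first polarizer → I₁ = ½ I₀, now polarized at 25°.
Target fraction: 7.88 / 63.0 mW/cm² = 0.1251 of I₀.
Need I₂/I₀ = 0.1251, so cos²(θ − 25°) = 0.1251 / 0.5 = 0.2502.
θ − 25° = arccos(√0.2502) = 60.0°, giving θ ≈ 25 + 60.0 = 85.0°.

θ ≈ 85°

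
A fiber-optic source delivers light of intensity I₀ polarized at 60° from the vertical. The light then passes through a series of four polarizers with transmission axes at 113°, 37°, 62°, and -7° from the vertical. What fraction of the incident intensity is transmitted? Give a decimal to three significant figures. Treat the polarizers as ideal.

I₁ = I₀ cos²(113° − 60°) = I₀ cos²(53°) = 0.3622 I₀.
I₂ = I₁ cos²(37° − 113°) = 0.3622 I₀ · cos²(76°) = 0.0212 I₀.
I₃ = I₂ cos²(62° − 37°) = 0.0212 I₀ · cos²(25°) = 0.01741 I₀.
I₄ = I₃ cos²(-7° − 62°) = 0.01741 I₀ · cos²(69°) = 0.002236 I₀.
Transmitted fraction = 0.002236.

≈ 0.00224 I₀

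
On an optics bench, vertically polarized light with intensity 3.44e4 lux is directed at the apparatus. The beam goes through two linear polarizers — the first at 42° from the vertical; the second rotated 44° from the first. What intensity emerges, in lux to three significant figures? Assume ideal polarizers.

I ≈ 9830 lux

By Malus's law, I₁ = 3.44e4 lux · cos²(42°) = 1.9e+04 lux.
I₂ = I₁ · cos²(44°) = 1.9e+04 · 0.5174 = 9830 lux.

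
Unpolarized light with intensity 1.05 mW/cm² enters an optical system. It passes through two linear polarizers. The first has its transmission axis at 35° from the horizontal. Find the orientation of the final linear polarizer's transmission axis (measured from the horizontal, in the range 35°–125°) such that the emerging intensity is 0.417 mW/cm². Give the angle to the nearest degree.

Unpolarized light through the first polarizer → I₁ = ½ I₀, now polarized at 35°.
Target fraction: 0.417 / 1.05 mW/cm² = 0.3971 of I₀.
Need I₂/I₀ = 0.3971, so cos²(θ − 35°) = 0.3971 / 0.5 = 0.7943.
θ − 35° = arccos(√0.7943) = 27.0°, giving θ ≈ 35 + 27.0 = 62.0°.

θ ≈ 62°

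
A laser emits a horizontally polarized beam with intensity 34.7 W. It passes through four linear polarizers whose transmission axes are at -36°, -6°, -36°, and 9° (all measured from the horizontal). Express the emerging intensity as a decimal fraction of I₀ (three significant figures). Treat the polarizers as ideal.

I/I₀ ≈ 0.184

By Malus's law, I₁ = 34.7 W · cos²(36°) = 22.71 W.
I₂ = I₁ · cos²(30°) = 22.71 · 0.75 = 17.03 W.
I₃ = I₂ · cos²(30°) = 17.03 · 0.75 = 12.78 W.
I₄ = I₃ · cos²(45°) = 12.78 · 0.5 = 6.388 W.
Transmitted fraction = 0.1841.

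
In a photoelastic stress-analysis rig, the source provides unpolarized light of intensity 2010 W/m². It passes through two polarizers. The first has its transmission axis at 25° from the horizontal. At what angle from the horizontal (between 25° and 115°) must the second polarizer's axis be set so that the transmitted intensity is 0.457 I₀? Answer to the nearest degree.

θ ≈ 42°

Unpolarized light through the first polarizer → I₁ = ½ I₀, now polarized at 25°.
Need I₂/I₀ = 0.457, so cos²(θ − 25°) = 0.457 / 0.5 = 0.914.
θ − 25° = arccos(√0.914) = 17.1°, giving θ ≈ 25 + 17.1 = 42.1°.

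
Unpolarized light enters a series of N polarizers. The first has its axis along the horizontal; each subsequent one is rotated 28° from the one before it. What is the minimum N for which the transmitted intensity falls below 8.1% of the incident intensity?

First polarizer halves the unpolarized light: factor 1/2.
Each further stage multiplies by cos²(28°) = 0.7796.
After N polarizers: T = 0.5·0.7796^(N−1). Require T < 0.081 ⇒ N−1 > ln(0.081/0.5)/ln(0.7796) = 7.31, so N−1 ≥ 8 and N = 9.
Check: N=9 gives T = 0.06822 < 0.081; N=8 gives T = 0.08751.

N = 9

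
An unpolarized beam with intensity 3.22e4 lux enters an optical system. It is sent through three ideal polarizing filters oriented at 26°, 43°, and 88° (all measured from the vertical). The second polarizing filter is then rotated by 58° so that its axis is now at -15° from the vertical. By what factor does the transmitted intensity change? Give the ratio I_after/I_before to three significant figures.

I_new/I_old ≈ 0.0630

Before rotation:
Unpolarized light through the first polarizer → I₁ = ½ I₀, now polarized at 26°.
I₂ = I₁ cos²(43° − 26°) = 0.5 I₀ · cos²(17°) = 0.4573 I₀.
I₃ = I₂ cos²(88° − 43°) = 0.4573 I₀ · cos²(45°) = 0.2286 I₀.
After rotation:
Unpolarized light through the first polarizer → I₁ = ½ I₀, now polarized at 26°.
I₂ = I₁ cos²(-15° − 26°) = 0.5 I₀ · cos²(41°) = 0.2848 I₀.
Angle between axes 2 and 3: 77°. I₃ = 0.2848 I₀ · cos²(77°) = 0.01441 I₀.
Ratio = 0.01441 / 0.2286 = 0.06303.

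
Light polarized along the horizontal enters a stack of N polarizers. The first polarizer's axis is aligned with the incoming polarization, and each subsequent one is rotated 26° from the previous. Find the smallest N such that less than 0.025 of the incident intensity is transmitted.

N = 19

First polarizer is aligned with the polarization: full transmission.
Each further stage multiplies by cos²(26°) = 0.8078.
After N polarizers: T = 0.8078^(N−1). Require T < 0.025 ⇒ N−1 > ln(0.025)/ln(0.8078) = 17.29, so N−1 ≥ 18 and N = 19.
Check: N=19 gives T = 0.02147 < 0.025; N=18 gives T = 0.02657.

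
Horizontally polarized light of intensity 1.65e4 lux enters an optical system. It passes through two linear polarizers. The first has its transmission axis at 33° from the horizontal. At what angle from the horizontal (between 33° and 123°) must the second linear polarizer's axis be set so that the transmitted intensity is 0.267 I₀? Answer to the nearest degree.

θ ≈ 85°

I₁ = I₀ cos²(33° − 0°) = I₀ cos²(33°) = 0.7034 I₀.
Need I₂/I₀ = 0.267, so cos²(θ − 33°) = 0.267 / 0.7034 = 0.3796.
θ − 33° = arccos(√0.3796) = 52.0°, giving θ ≈ 33 + 52.0 = 85.0°.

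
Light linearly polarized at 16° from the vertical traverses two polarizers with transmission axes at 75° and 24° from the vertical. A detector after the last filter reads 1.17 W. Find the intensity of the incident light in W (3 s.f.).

I₀ ≈ 11.1 W

I₁ = I₀ cos²(75° − 16°) = I₀ cos²(59°) = 0.2653 I₀.
I₂ = I₁ cos²(24° − 75°) = 0.2653 I₀ · cos²(51°) = 0.1051 I₀.
So 1.17 W = 0.1051 I₀, giving I₀ = 1.17/0.1051 = 11.14 W.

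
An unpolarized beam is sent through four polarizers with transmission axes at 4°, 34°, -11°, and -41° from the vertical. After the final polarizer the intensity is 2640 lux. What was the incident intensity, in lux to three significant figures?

Unpolarized light through the first polarizer → I₁ = ½ I₀, now polarized at 4°.
I₂ = I₁ cos²(34° − 4°) = 0.5 I₀ · cos²(30°) = 0.375 I₀.
I₃ = I₂ cos²(-11° − 34°) = 0.375 I₀ · cos²(45°) = 0.1875 I₀.
I₄ = I₃ cos²(-41° + 11°) = 0.1875 I₀ · cos²(30°) = 0.1406 I₀.
So 2640 lux = 0.1406 I₀, giving I₀ = 2640/0.1406 = 1.877e+04 lux.

I₀ ≈ 1.88e4 lux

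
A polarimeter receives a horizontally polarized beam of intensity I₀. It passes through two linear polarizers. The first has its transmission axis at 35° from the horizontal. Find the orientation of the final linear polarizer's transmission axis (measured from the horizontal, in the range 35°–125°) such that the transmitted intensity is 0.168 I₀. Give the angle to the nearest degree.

By Malus's law, I₁ = I₀ cos²(35° − 0°) = I₀ cos²(35°) = 0.671 I₀.
Need I₂/I₀ = 0.168, so cos²(θ − 35°) = 0.168 / 0.671 = 0.2504.
θ − 35° = arccos(√0.2504) = 60.0°, giving θ ≈ 35 + 60.0 = 95.0°.

θ ≈ 95°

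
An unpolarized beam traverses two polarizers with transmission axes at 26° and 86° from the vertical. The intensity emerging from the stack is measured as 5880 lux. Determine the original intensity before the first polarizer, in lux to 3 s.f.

I₀ ≈ 4.70e4 lux

Unpolarized light through the first polarizer → I₁ = ½ I₀, now polarized at 26°.
I₂ = I₁ cos²(86° − 26°) = 0.5 I₀ · cos²(60°) = 0.125 I₀.
So 5880 lux = 0.125 I₀, giving I₀ = 5880/0.125 = 4.704e+04 lux.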